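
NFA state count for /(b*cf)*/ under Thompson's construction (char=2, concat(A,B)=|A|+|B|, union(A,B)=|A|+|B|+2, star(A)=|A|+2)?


Syntax tree has 3 char leaf(s), 0 union(s), 2 star(s)
chars contribute 3×2 = 6; each union adds +2; each star adds +2
Total: 6 + 0 + 4 = 10 states


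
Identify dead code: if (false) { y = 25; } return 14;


condition is constant false, so the whole block is unreachable
Dead: 'if (false) { y = 25; }'


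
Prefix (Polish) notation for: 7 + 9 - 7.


left-to-right (same/higher precedence on left): tree is (- (+ 7 9) 7)
Prefix: - + 7 9 7


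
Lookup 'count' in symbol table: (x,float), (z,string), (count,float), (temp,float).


Lookup 'count' → type float


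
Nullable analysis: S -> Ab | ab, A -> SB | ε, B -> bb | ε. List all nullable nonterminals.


A nonterminal is nullable iff some alternative derives ε (directly, or every symbol in it is nullable)
Nullable: {A, B}


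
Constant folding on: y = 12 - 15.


12 - 15 = -3 at compile time
Optimized: y = -3


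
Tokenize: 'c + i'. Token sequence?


Scan left to right, longest-match per lexeme
Tokens: ID(c), OP(+), ID(i)


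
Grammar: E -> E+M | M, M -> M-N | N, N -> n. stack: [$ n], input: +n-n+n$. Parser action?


'n' on top is the handle for N -> n
Action: reduce (N -> n)


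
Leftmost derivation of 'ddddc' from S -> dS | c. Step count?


Derivation: S => dS => ddS => dddS => ddddS => ddddc
Steps: 5


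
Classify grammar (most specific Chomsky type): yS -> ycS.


LHS has context (more than one symbol) and |LHS| ≤ |RHS|
Classification: Type 1 (Context-Sensitive)


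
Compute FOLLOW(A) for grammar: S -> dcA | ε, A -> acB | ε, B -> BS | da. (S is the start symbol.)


$ ∈ FOLLOW(S). For each A -> αBβ: add FIRST(β)\{ε} to FOLLOW(B); if β nullable, add FOLLOW(A).
FOLLOW(A) = {$, d}


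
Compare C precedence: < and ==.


'<' is relational (level 7); '==' is equality (level 6)
Higher level binds tighter
'<' has higher precedence than '=='


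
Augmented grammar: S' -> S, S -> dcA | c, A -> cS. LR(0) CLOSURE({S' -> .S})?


Start: S' -> .S
For each item with dot before a nonterminal B, add B -> .γ for every B-production
Closure: [S' -> .S, S -> .dcA, S -> .c]


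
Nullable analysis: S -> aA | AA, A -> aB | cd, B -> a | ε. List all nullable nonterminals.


A nonterminal is nullable iff some alternative derives ε (directly, or every symbol in it is nullable)
Nullable: {B}


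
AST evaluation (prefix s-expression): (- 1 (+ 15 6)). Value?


Evaluate inner: (+ 15 6) = 21
Evaluate root: (- 1 21) = -20
Result: -20


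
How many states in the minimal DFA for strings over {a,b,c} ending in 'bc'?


Track the longest suffix of input matching a prefix of 'bc': 3 classes (prefixes of length 0..2)
Minimal DFA: 3 states


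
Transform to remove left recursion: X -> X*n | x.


Left-recursive alternatives: X*n; non-recursive: x
Introduce X': X -> xX', X' -> *nX' | ε


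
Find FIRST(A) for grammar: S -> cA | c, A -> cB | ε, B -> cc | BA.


Per alternative of A: FIRST(cB) = {c}; FIRST(ε) = {ε}
FIRST(A) = {c, ε}


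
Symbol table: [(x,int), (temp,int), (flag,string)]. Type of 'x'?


Lookup 'x' → type int


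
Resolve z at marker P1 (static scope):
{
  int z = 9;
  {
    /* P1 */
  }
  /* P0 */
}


P1's block does not declare z; resolves to the enclosing declaration at depth 0
z = 9


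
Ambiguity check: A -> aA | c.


right-linear, alternatives start with distinct terminals 'a' vs 'c': unique leftmost derivation
Unambiguous


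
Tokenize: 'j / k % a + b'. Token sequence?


Scan left to right, longest-match per lexeme
Tokens: ID(j), OP(/), ID(k), OP(%), ID(a), OP(+), ID(b)


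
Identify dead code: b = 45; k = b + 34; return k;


b is read by k's definition; k is returned
No dead code


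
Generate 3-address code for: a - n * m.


Break into single-operator statements:
t1 = n * m
t2 = a - t1


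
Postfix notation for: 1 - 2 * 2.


* has higher precedence, evaluate 2*2 first
Postfix: 1 2 2 * -


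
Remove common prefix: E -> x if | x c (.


Common prefix: 'x'
Factored: E -> x E', E' -> if | c (


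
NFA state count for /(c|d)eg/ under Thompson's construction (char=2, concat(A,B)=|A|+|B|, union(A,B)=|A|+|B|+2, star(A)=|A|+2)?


Syntax tree has 4 char leaf(s), 1 union(s), 0 star(s)
chars contribute 4×2 = 8; each union adds +2; each star adds +2
Total: 8 + 2 + 0 = 10 states


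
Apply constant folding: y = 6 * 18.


6 * 18 = 108 at compile time
Optimized: y = 108


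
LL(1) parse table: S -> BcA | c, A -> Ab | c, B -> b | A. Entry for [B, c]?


For [B, c]: 'c' ∈ FIRST(A)
Entry: B -> A


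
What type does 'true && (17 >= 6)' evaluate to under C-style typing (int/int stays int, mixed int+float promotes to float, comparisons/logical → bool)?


Operand types: bool && bool
Rule: logical operators take bool operands and yield bool
Result type: bool


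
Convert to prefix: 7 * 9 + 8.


left-to-right (same/higher precedence on left): tree is (+ (* 7 9) 8)
Prefix: + * 7 9 8


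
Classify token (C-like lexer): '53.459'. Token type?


Pattern: digits with a decimal point
Type: FLOAT_LITERAL


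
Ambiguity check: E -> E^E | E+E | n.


'n^n+n' has two parse trees (no precedence encoded between ^ and +)
Ambiguous


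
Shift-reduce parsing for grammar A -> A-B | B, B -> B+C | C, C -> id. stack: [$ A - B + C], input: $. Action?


handle 'B+C' on top
Action: reduce (B -> B+C)


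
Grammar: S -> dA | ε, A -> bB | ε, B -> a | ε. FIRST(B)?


Per alternative of B: FIRST(a) = {a}; FIRST(ε) = {ε}
FIRST(B) = {a, ε}


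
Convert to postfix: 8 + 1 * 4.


* has higher precedence, evaluate 1*4 first
Postfix: 8 1 4 * +


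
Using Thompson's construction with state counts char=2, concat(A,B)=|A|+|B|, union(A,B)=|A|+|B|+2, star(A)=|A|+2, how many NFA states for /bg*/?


Syntax tree has 2 char leaf(s), 0 union(s), 1 star(s)
chars contribute 2×2 = 4; each union adds +2; each star adds +2
Total: 4 + 0 + 2 = 6 states


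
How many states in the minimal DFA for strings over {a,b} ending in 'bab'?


Track the longest suffix of input matching a prefix of 'bab': 4 classes (prefixes of length 0..3)
Minimal DFA: 4 states


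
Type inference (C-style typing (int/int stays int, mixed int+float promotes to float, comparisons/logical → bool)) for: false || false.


Operand types: bool || bool
Rule: logical operators take bool operands and yield bool
Result type: bool


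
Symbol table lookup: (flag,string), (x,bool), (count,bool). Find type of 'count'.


Lookup 'count' → type bool


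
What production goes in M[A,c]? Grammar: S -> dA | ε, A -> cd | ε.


For [A, c]: 'c' ∈ FIRST(cd)
Entry: A -> cd


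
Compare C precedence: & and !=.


'!=' is equality (level 6); '&' is bitwise AND (level 5)
Higher level binds tighter
'!=' has higher precedence than '&'


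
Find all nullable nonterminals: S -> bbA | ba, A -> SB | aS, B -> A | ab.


A nonterminal is nullable iff some alternative derives ε (directly, or every symbol in it is nullable)
Nullable: {}


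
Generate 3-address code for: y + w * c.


Break into single-operator statements:
t1 = w * c
t2 = y + t1


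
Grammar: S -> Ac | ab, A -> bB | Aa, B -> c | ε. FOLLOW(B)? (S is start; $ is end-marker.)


$ ∈ FOLLOW(S). For each A -> αBβ: add FIRST(β)\{ε} to FOLLOW(B); if β nullable, add FOLLOW(A).
FOLLOW(B) = {a, c}


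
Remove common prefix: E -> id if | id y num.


Common prefix: 'id'
Factored: E -> id E', E' -> if | y num


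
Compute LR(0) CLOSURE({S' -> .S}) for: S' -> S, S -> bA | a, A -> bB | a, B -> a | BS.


Start: S' -> .S
For each item with dot before a nonterminal B, add B -> .γ for every B-production
Closure: [S' -> .S, S -> .bA, S -> .a]


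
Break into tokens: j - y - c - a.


Scan left to right, longest-match per lexeme
Tokens: ID(j), OP(-), ID(y), OP(-), ID(c), OP(-), ID(a)


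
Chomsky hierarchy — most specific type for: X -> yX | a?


Right-linear: every RHS is a terminal or a terminal followed by one nonterminal
Classification: Type 3 (Regular)


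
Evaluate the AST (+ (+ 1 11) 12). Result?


Evaluate inner: (+ 1 11) = 12
Evaluate root: (+ 12 12) = 24
Result: 24


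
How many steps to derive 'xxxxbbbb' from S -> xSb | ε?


Derivation: S => xSb => xxSbb => xxxSbbb => xxxxSbbbb => xxxxbbbb
Steps: 5


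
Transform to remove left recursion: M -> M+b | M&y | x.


Left-recursive alternatives: M+b, M&y; non-recursive: x
Introduce M': M -> xM', M' -> +bM' | &yM' | ε


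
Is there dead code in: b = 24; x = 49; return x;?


b is assigned but never read
Dead: 'b = 24'


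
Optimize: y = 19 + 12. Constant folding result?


19 + 12 = 31 at compile time
Optimized: y = 31


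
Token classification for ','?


Pattern: delimiter/punctuation
Type: PUNCTUATION


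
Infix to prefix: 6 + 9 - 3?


left-to-right (same/higher precedence on left): tree is (- (+ 6 9) 3)
Prefix: - + 6 9 3


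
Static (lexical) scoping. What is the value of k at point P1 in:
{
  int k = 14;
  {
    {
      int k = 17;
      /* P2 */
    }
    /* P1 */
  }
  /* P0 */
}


P1's block does not declare k; resolves to the enclosing declaration at depth 0
k = 14


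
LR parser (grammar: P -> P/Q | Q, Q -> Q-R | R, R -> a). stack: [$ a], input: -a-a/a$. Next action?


'a' on top is the handle for R -> a
Action: reduce (R -> a)


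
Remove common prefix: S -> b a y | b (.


Common prefix: 'b'
Factored: S -> b S', S' -> a y | (


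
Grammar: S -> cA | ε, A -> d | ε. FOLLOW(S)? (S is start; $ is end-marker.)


$ ∈ FOLLOW(S). For each A -> αBβ: add FIRST(β)\{ε} to FOLLOW(B); if β nullable, add FOLLOW(A).
FOLLOW(S) = {$}


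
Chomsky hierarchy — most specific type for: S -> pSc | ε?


Single nonterminal LHS, but p^n c^n is not regular
Classification: Type 2 (Context-Free)


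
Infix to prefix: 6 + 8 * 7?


'*' binds tighter: tree is (+ 6 (* 8 7))
Prefix: + 6 * 8 7


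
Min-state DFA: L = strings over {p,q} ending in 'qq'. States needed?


Track the longest suffix of input matching a prefix of 'qq': 3 classes (prefixes of length 0..2)
Minimal DFA: 3 states


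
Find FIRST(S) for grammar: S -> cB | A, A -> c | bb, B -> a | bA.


Per alternative of S: FIRST(cB) = {c}; FIRST(A) = {b, c}
FIRST(S) = {b, c}


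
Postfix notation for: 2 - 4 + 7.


Left to right (same or higher precedence on left)
Postfix: 2 4 - 7 +


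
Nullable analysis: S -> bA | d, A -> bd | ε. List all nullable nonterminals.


A nonterminal is nullable iff some alternative derives ε (directly, or every symbol in it is nullable)
Nullable: {A}


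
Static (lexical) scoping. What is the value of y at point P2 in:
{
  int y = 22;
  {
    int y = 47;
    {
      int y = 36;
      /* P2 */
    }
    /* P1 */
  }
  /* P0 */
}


y declared in the same block as P2
y = 36


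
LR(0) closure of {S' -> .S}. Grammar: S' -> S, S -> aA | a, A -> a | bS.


Start: S' -> .S
For each item with dot before a nonterminal B, add B -> .γ for every B-production
Closure: [S' -> .S, S -> .aA, S -> .a]


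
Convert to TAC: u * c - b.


Break into single-operator statements:
t1 = u * c
t2 = t1 - b


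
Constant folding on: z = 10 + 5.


10 + 5 = 15 at compile time
Optimized: z = 15


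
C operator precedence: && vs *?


'*' is multiplicative (level 10); '&&' is logical AND (level 2)
Higher level binds tighter
'*' has higher precedence than '&&'


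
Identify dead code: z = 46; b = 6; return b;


z is assigned but never read
Dead: 'z = 46'


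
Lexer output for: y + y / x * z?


Scan left to right, longest-match per lexeme
Tokens: ID(y), OP(+), ID(y), OP(/), ID(x), OP(*), ID(z)


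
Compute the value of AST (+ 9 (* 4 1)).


Evaluate inner: (* 4 1) = 4
Evaluate root: (+ 9 4) = 13
Result: 13


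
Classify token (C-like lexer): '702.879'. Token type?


Pattern: digits with a decimal point
Type: FLOAT_LITERAL


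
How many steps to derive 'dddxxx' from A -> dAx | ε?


Derivation: A => dAx => ddAxx => dddAxxx => dddxxx
Steps: 4


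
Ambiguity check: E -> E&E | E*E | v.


'v&v*v' has two parse trees (no precedence encoded between & and *)
Ambiguous


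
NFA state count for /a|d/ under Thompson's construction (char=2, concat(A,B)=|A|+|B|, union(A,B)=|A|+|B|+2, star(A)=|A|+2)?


Syntax tree has 2 char leaf(s), 1 union(s), 0 star(s)
chars contribute 2×2 = 4; each union adds +2; each star adds +2
Total: 4 + 2 + 0 = 6 states


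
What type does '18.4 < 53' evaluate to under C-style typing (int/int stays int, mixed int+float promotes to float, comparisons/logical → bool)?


Operand types: float < int
Rule: comparison yields bool
Result type: bool


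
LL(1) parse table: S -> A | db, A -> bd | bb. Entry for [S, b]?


For [S, b]: 'b' ∈ FIRST(A)
Entry: S -> A


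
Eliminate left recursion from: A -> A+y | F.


Left-recursive alternatives: A+y; non-recursive: F
Introduce A': A -> FA', A' -> +yA' | ε


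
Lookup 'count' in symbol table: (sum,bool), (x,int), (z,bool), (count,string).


Lookup 'count' → type string


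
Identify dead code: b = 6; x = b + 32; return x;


b is read by x's definition; x is returned
No dead code


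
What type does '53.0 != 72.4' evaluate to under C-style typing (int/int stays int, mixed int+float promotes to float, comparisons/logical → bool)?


Operand types: float != float
Rule: comparison yields bool
Result type: bool


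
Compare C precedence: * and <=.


'*' is multiplicative (level 10); '<=' is relational (level 7)
Higher level binds tighter
'*' has higher precedence than '<='


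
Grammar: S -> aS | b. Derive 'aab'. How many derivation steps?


Derivation: S => aS => aaS => aab
Steps: 3


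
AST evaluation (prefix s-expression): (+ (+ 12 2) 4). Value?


Evaluate inner: (+ 12 2) = 14
Evaluate root: (+ 14 4) = 18
Result: 18


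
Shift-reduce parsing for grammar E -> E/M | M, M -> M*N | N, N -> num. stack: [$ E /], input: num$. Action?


no handle ('E/' is not any RHS); shift 'num'
Action: shift


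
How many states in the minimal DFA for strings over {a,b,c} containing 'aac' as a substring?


KMP-style automaton: 3 progress states + 1 absorbing accept = 4
Minimal DFA: 4 states


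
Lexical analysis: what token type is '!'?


Pattern: operator symbol
Type: OPERATOR


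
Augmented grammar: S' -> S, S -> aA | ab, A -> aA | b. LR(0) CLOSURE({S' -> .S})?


Start: S' -> .S
For each item with dot before a nonterminal B, add B -> .γ for every B-production
Closure: [S' -> .S, S -> .aA, S -> .ab]


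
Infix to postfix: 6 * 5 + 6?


Left to right (same or higher precedence on left)
Postfix: 6 5 * 6 +


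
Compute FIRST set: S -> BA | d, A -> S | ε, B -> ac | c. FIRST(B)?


Per alternative of B: FIRST(ac) = {a}; FIRST(c) = {c}
FIRST(B) = {a, c}


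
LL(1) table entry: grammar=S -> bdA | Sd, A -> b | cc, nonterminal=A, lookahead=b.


For [A, b]: 'b' ∈ FIRST(b)
Entry: A -> b


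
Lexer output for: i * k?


Scan left to right, longest-match per lexeme
Tokens: ID(i), OP(*), ID(k)


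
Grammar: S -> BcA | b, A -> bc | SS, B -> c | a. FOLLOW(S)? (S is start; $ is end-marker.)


$ ∈ FOLLOW(S). For each A -> αBβ: add FIRST(β)\{ε} to FOLLOW(B); if β nullable, add FOLLOW(A).
FOLLOW(S) = {$, a, b, c}


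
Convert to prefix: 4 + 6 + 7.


left-to-right (same/higher precedence on left): tree is (+ (+ 4 6) 7)
Prefix: + + 4 6 7


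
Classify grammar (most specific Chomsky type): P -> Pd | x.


Left-linear: every RHS is a terminal or one nonterminal followed by a terminal
Classification: Type 3 (Regular)


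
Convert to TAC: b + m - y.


Break into single-operator statements:
t1 = b + m
t2 = t1 - y


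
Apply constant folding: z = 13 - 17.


13 - 17 = -4 at compile time
Optimized: z = -4


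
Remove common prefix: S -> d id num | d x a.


Common prefix: 'd'
Factored: S -> d S', S' -> id num | x a


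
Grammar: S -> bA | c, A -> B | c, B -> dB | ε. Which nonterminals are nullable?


A nonterminal is nullable iff some alternative derives ε (directly, or every symbol in it is nullable)
Nullable: {A, B}


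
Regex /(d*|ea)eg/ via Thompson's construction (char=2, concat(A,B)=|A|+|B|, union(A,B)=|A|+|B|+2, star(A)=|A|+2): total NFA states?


Syntax tree has 5 char leaf(s), 1 union(s), 1 star(s)
chars contribute 5×2 = 10; each union adds +2; each star adds +2
Total: 10 + 2 + 2 = 14 states


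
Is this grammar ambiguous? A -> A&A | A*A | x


'x&x*x' has two parse trees (no precedence encoded between & and *)
Ambiguous


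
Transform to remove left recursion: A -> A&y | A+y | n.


Left-recursive alternatives: A&y, A+y; non-recursive: n
Introduce A': A -> nA', A' -> &yA' | +yA' | ε


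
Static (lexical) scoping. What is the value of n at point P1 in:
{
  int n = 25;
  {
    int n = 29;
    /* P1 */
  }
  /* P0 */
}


n declared in the same block as P1
n = 29


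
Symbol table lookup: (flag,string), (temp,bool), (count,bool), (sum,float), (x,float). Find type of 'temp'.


Lookup 'temp' → type bool


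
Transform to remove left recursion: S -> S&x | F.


Left-recursive alternatives: S&x; non-recursive: F
Introduce S': S -> FS', S' -> &xS' | ε


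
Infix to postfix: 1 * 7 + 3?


Left to right (same or higher precedence on left)
Postfix: 1 7 * 3 +


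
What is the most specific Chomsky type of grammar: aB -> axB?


LHS has context (more than one symbol) and |LHS| ≤ |RHS|
Classification: Type 1 (Context-Sensitive)


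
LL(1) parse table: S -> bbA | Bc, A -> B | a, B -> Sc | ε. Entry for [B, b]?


For [B, b]: 'b' ∈ FIRST(Sc)
Entry: B -> Sc


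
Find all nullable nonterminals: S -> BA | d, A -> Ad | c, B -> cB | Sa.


A nonterminal is nullable iff some alternative derives ε (directly, or every symbol in it is nullable)
Nullable: {}


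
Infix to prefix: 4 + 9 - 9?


left-to-right (same/higher precedence on left): tree is (- (+ 4 9) 9)
Prefix: - + 4 9 9


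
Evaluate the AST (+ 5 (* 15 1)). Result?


Evaluate inner: (* 15 1) = 15
Evaluate root: (+ 5 15) = 20
Result: 20


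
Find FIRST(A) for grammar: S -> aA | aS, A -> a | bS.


Per alternative of A: FIRST(a) = {a}; FIRST(bS) = {b}
FIRST(A) = {a, b}


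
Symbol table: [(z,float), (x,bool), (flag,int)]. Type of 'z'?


Lookup 'z' → type float


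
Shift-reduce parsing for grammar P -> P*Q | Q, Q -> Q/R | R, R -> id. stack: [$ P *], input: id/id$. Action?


no handle ('P*' is not any RHS); shift 'id'
Action: shift


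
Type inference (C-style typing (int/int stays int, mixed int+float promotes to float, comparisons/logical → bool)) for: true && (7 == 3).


Operand types: bool && bool
Rule: logical operators take bool operands and yield bool
Result type: bool


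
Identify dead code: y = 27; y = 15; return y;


first assignment to y is overwritten before any read
Dead: 'y = 27'


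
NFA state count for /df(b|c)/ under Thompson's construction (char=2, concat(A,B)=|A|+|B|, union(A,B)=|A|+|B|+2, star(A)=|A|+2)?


Syntax tree has 4 char leaf(s), 1 union(s), 0 star(s)
chars contribute 4×2 = 8; each union adds +2; each star adds +2
Total: 8 + 2 + 0 = 10 states


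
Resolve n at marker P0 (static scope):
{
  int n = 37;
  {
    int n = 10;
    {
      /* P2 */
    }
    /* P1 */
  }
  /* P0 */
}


n declared in the same block as P0
n = 37


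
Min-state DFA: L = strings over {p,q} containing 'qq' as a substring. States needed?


KMP-style automaton: 2 progress states + 1 absorbing accept = 3
Minimal DFA: 3 states


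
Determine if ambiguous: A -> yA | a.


right-linear, alternatives start with distinct terminals 'y' vs 'a': unique leftmost derivation
Unambiguous


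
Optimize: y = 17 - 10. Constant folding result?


17 - 10 = 7 at compile time
Optimized: y = 7


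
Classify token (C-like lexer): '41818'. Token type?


Pattern: digits only
Type: INTEGER_LITERAL


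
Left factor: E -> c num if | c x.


Common prefix: 'c'
Factored: E -> c E', E' -> num if | x


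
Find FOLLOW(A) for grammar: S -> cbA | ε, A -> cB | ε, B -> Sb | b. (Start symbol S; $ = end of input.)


$ ∈ FOLLOW(S). For each A -> αBβ: add FIRST(β)\{ε} to FOLLOW(B); if β nullable, add FOLLOW(A).
FOLLOW(A) = {$, b}


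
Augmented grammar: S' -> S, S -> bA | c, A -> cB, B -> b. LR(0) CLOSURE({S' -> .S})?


Start: S' -> .S
For each item with dot before a nonterminal B, add B -> .γ for every B-production
Closure: [S' -> .S, S -> .bA, S -> .c]


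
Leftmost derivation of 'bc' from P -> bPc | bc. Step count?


Derivation: P => bc
Steps: 1


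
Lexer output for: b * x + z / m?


Scan left to right, longest-match per lexeme
Tokens: ID(b), OP(*), ID(x), OP(+), ID(z), OP(/), ID(m)


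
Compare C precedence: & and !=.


'!=' is equality (level 6); '&' is bitwise AND (level 5)
Higher level binds tighter
'!=' has higher precedence than '&'


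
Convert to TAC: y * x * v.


Break into single-operator statements:
t1 = y * x
t2 = t1 * v


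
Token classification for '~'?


Pattern: operator symbol
Type: OPERATOR


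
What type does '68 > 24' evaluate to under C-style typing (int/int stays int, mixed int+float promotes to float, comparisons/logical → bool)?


Operand types: int > int
Rule: comparison yields bool
Result type: bool


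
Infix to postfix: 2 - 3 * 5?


* has higher precedence, evaluate 3*5 first
Postfix: 2 3 5 * -


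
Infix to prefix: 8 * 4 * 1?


left-to-right (same/higher precedence on left): tree is (* (* 8 4) 1)
Prefix: * * 8 4 1


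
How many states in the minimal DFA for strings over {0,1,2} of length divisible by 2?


Track length mod 2: states 0..1, accept at 0
Minimal DFA: 2 states


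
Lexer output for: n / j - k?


Scan left to right, longest-match per lexeme
Tokens: ID(n), OP(/), ID(j), OP(-), ID(k)


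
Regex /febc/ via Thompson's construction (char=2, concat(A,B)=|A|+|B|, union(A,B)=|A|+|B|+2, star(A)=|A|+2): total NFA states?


Syntax tree has 4 char leaf(s), 0 union(s), 0 star(s)
chars contribute 4×2 = 8; each union adds +2; each star adds +2
Total: 8 + 0 + 0 = 8 states


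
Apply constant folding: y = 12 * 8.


12 * 8 = 96 at compile time
Optimized: y = 96


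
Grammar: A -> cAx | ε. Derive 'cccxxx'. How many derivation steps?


Derivation: A => cAx => ccAxx => cccAxxx => cccxxx
Steps: 4


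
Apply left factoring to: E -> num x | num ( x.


Common prefix: 'num'
Factored: E -> num E', E' -> x | ( x


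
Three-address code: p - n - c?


Break into single-operator statements:
t1 = p - n
t2 = t1 - c


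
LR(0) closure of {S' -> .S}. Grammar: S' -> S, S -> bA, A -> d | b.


Start: S' -> .S
For each item with dot before a nonterminal B, add B -> .γ for every B-production
Closure: [S' -> .S, S -> .bA]


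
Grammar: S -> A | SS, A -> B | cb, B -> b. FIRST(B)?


Per alternative of B: FIRST(b) = {b}
FIRST(B) = {b}


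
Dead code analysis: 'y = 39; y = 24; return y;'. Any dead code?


first assignment to y is overwritten before any read
Dead: 'y = 39'


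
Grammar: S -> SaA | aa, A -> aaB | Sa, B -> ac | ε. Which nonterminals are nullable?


A nonterminal is nullable iff some alternative derives ε (directly, or every symbol in it is nullable)
Nullable: {B}


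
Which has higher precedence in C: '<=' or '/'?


'/' is multiplicative (level 10); '<=' is relational (level 7)
Higher level binds tighter
'/' has higher precedence than '<='


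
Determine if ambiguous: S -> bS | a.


right-linear, alternatives start with distinct terminals 'b' vs 'a': unique leftmost derivation
Unambiguous


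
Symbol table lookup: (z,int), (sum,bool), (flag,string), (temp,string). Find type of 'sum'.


Lookup 'sum' → type bool


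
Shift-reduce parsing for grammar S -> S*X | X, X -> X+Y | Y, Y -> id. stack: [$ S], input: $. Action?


start symbol S on stack, input exhausted
Action: accept


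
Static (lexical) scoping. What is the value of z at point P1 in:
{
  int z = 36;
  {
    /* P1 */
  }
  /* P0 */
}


P1's block does not declare z; resolves to the enclosing declaration at depth 0
z = 36


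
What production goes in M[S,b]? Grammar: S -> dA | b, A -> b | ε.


For [S, b]: 'b' ∈ FIRST(b)
Entry: S -> b


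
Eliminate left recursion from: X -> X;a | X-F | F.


Left-recursive alternatives: X;a, X-F; non-recursive: F
Introduce X': X -> FX', X' -> ;aX' | -FX' | ε


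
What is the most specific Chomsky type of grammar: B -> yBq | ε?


Single nonterminal LHS, but y^n q^n is not regular
Classification: Type 2 (Context-Free)


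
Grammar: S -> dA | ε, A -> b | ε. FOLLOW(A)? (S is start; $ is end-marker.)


$ ∈ FOLLOW(S). For each A -> αBβ: add FIRST(β)\{ε} to FOLLOW(B); if β nullable, add FOLLOW(A).
FOLLOW(A) = {$}


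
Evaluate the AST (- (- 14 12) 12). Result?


Evaluate inner: (- 14 12) = 2
Evaluate root: (- 2 12) = -10
Result: -10


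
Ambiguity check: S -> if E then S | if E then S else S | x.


dangling else: 'if E then if E then x else x' parses two ways
Ambiguous


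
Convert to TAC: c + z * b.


Break into single-operator statements:
t1 = z * b
t2 = c + t1


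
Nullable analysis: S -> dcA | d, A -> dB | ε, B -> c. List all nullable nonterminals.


A nonterminal is nullable iff some alternative derives ε (directly, or every symbol in it is nullable)
Nullable: {A}


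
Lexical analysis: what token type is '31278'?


Pattern: digits only
Type: INTEGER_LITERAL


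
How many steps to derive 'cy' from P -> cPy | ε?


Derivation: P => cPy => cy
Steps: 2


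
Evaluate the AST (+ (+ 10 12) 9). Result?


Evaluate inner: (+ 10 12) = 22
Evaluate root: (+ 22 9) = 31
Result: 31


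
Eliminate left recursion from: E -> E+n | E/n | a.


Left-recursive alternatives: E+n, E/n; non-recursive: a
Introduce E': E -> aE', E' -> +nE' | /nE' | ε


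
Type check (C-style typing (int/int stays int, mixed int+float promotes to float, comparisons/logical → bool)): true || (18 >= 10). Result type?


Operand types: bool || bool
Rule: logical operators take bool operands and yield bool
Result type: bool


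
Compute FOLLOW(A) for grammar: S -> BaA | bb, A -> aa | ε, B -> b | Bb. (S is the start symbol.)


$ ∈ FOLLOW(S). For each A -> αBβ: add FIRST(β)\{ε} to FOLLOW(B); if β nullable, add FOLLOW(A).
FOLLOW(A) = {$}


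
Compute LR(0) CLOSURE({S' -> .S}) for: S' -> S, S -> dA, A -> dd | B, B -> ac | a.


Start: S' -> .S
For each item with dot before a nonterminal B, add B -> .γ for every B-production
Closure: [S' -> .S, S -> .dA]


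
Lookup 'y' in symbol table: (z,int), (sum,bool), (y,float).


Lookup 'y' → type float


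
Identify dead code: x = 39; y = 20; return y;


x is assigned but never read
Dead: 'x = 39'


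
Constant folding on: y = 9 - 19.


9 - 19 = -10 at compile time
Optimized: y = -10


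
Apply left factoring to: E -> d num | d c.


Common prefix: 'd'
Factored: E -> d E', E' -> num | c


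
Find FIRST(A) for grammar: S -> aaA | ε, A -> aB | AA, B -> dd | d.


Per alternative of A: FIRST(aB) = {a}; FIRST(AA) = {a}
FIRST(A) = {a}


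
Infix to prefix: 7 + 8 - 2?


left-to-right (same/higher precedence on left): tree is (- (+ 7 8) 2)
Prefix: - + 7 8 2


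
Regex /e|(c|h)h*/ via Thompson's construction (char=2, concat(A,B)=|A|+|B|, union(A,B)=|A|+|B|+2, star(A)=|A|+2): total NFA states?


Syntax tree has 4 char leaf(s), 2 union(s), 1 star(s)
chars contribute 4×2 = 8; each union adds +2; each star adds +2
Total: 8 + 4 + 2 = 14 states


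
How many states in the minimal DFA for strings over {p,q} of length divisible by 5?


Track length mod 5: states 0..4, accept at 0
Minimal DFA: 5 states


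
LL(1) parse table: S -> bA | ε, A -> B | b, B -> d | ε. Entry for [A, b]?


For [A, b]: 'b' ∈ FIRST(b)
Entry: A -> b


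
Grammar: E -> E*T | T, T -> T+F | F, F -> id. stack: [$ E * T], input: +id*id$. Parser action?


'+' can extend T; shift to build T -> T+F
Action: shift


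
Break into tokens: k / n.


Scan left to right, longest-match per lexeme
Tokens: ID(k), OP(/), ID(n)


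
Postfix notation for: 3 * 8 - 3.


Left to right (same or higher precedence on left)
Postfix: 3 8 * 3 -


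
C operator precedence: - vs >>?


'-' is additive (level 9); '>>' is shift (level 8)
Higher level binds tighter
'-' has higher precedence than '>>'


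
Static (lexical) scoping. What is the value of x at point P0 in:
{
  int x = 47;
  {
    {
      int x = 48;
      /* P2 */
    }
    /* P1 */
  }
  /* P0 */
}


x declared in the same block as P0
x = 47


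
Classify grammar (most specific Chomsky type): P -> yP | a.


Right-linear: every RHS is a terminal or a terminal followed by one nonterminal
Classification: Type 3 (Regular)


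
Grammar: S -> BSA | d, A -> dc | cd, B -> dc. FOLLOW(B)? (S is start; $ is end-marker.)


$ ∈ FOLLOW(S). For each A -> αBβ: add FIRST(β)\{ε} to FOLLOW(B); if β nullable, add FOLLOW(A).
FOLLOW(B) = {d}


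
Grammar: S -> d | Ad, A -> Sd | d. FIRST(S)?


Per alternative of S: FIRST(d) = {d}; FIRST(Ad) = {d}
FIRST(S) = {d}


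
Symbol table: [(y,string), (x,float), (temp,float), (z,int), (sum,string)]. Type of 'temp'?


Lookup 'temp' → type float


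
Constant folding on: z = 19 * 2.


19 * 2 = 38 at compile time
Optimized: z = 38


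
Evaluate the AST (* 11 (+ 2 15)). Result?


Evaluate inner: (+ 2 15) = 17
Evaluate root: (* 11 17) = 187
Result: 187


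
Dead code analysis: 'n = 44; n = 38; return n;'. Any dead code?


first assignment to n is overwritten before any read
Dead: 'n = 44'


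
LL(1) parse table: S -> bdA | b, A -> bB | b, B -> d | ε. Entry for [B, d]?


For [B, d]: 'd' ∈ FIRST(d)
Entry: B -> d


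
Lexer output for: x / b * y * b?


Scan left to right, longest-match per lexeme
Tokens: ID(x), OP(/), ID(b), OP(*), ID(y), OP(*), ID(b)


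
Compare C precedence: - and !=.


'-' is additive (level 9); '!=' is equality (level 6)
Higher level binds tighter
'-' has higher precedence than '!='


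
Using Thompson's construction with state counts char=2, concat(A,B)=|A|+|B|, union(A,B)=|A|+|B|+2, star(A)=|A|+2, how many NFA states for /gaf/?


Syntax tree has 3 char leaf(s), 0 union(s), 0 star(s)
chars contribute 3×2 = 6; each union adds +2; each star adds +2
Total: 6 + 0 + 0 = 6 states


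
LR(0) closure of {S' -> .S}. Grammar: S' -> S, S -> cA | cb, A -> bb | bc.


Start: S' -> .S
For each item with dot before a nonterminal B, add B -> .γ for every B-production
Closure: [S' -> .S, S -> .cA, S -> .cb]


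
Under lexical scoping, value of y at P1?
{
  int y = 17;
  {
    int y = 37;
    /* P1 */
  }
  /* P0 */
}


y declared in the same block as P1
y = 37


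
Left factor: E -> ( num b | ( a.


Common prefix: '('
Factored: E -> ( E', E' -> num b | a


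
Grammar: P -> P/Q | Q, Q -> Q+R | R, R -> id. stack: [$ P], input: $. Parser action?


start symbol P on stack, input exhausted
Action: accept


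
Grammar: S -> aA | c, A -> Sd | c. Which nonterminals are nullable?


A nonterminal is nullable iff some alternative derives ε (directly, or every symbol in it is nullable)
Nullable: {}


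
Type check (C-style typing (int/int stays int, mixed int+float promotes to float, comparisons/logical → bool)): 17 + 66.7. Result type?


Operand types: int + float
Rule: mixed int/float promotes to float; int/int stays int
Result type: float


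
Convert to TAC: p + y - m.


Break into single-operator statements:
t1 = p + y
t2 = t1 - m


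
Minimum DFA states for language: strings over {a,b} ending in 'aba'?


Track the longest suffix of input matching a prefix of 'aba': 4 classes (prefixes of length 0..3)
Minimal DFA: 4 states


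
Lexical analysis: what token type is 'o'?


Pattern: letter/underscore followed by alphanumerics, not a keyword
Type: IDENTIFIER


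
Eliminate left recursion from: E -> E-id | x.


Left-recursive alternatives: E-id; non-recursive: x
Introduce E': E -> xE', E' -> -idE' | ε


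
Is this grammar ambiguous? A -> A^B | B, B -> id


precedence layered via separate nonterminal B: deterministic
Unambiguous


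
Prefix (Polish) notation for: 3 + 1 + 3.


left-to-right (same/higher precedence on left): tree is (+ (+ 3 1) 3)
Prefix: + + 3 1 3


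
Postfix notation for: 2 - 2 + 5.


Left to right (same or higher precedence on left)
Postfix: 2 2 - 5 +


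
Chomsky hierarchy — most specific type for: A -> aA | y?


Right-linear: every RHS is a terminal or a terminal followed by one nonterminal
Classification: Type 3 (Regular)


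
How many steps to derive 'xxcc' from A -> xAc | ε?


Derivation: A => xAc => xxAcc => xxcc
Steps: 3


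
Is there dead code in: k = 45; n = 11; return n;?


k is assigned but never read
Dead: 'k = 45'


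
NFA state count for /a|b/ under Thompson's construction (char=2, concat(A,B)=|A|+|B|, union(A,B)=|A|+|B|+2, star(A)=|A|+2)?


Syntax tree has 2 char leaf(s), 1 union(s), 0 star(s)
chars contribute 2×2 = 4; each union adds +2; each star adds +2
Total: 4 + 2 + 0 = 6 states


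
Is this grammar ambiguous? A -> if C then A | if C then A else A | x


dangling else: 'if C then if C then x else x' parses two ways
Ambiguous


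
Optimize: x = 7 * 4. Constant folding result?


7 * 4 = 28 at compile time
Optimized: x = 28


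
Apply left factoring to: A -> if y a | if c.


Common prefix: 'if'
Factored: A -> if A', A' -> y a | c


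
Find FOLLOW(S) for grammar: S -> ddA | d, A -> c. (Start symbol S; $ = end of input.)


$ ∈ FOLLOW(S). For each A -> αBβ: add FIRST(β)\{ε} to FOLLOW(B); if β nullable, add FOLLOW(A).
FOLLOW(S) = {$}


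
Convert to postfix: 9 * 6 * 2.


Left to right (same or higher precedence on left)
Postfix: 9 6 * 2 *


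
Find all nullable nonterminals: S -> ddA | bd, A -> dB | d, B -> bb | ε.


A nonterminal is nullable iff some alternative derives ε (directly, or every symbol in it is nullable)
Nullable: {B}


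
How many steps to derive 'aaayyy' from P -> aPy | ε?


Derivation: P => aPy => aaPyy => aaaPyyy => aaayyy
Steps: 4


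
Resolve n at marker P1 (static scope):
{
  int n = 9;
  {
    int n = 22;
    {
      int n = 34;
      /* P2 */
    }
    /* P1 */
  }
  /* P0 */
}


n declared in the same block as P1
n = 22


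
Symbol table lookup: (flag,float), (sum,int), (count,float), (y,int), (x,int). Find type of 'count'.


Lookup 'count' → type float


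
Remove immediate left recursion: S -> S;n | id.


Left-recursive alternatives: S;n; non-recursive: id
Introduce S': S -> idS', S' -> ;nS' | ε


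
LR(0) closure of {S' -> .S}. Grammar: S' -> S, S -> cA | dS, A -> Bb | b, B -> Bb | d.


Start: S' -> .S
For each item with dot before a nonterminal B, add B -> .γ for every B-production
Closure: [S' -> .S, S -> .cA, S -> .dS]


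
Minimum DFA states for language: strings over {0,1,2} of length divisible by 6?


Track length mod 6: states 0..5, accept at 0
Minimal DFA: 6 states


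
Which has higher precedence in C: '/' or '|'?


'/' is multiplicative (level 10); '|' is bitwise OR (level 3)
Higher level binds tighter
'/' has higher precedence than '|'


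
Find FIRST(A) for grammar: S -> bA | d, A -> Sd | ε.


Per alternative of A: FIRST(Sd) = {b, d}; FIRST(ε) = {ε}
FIRST(A) = {b, d, ε}


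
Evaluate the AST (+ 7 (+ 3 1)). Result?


Evaluate inner: (+ 3 1) = 4
Evaluate root: (+ 7 4) = 11
Result: 11


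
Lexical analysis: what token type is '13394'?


Pattern: digits only
Type: INTEGER_LITERAL


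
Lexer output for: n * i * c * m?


Scan left to right, longest-match per lexeme
Tokens: ID(n), OP(*), ID(i), OP(*), ID(c), OP(*), ID(m)


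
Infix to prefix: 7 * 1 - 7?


left-to-right (same/higher precedence on left): tree is (- (* 7 1) 7)
Prefix: - * 7 1 7


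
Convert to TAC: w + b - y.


Break into single-operator statements:
t1 = w + b
t2 = t1 - y


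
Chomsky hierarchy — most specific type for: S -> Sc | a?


Left-linear: every RHS is a terminal or one nonterminal followed by a terminal
Classification: Type 3 (Regular)


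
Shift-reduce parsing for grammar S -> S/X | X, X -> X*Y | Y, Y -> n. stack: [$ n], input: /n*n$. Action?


'n' on top is the handle for Y -> n
Action: reduce (Y -> n)


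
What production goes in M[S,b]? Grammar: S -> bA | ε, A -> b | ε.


For [S, b]: 'b' ∈ FIRST(bA)
Entry: S -> bA


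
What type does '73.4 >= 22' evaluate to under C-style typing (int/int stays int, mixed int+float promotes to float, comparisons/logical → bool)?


Operand types: float >= int
Rule: comparison yields bool
Result type: bool


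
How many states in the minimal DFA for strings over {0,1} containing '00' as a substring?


KMP-style automaton: 2 progress states + 1 absorbing accept = 3
Minimal DFA: 3 states


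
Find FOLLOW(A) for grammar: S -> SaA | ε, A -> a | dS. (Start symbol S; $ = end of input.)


$ ∈ FOLLOW(S). For each A -> αBβ: add FIRST(β)\{ε} to FOLLOW(B); if β nullable, add FOLLOW(A).
FOLLOW(A) = {$, a}


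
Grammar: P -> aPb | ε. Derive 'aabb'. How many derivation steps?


Derivation: P => aPb => aaPbb => aabb
Steps: 3


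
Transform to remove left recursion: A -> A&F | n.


Left-recursive alternatives: A&F; non-recursive: n
Introduce A': A -> nA', A' -> &FA' | ε


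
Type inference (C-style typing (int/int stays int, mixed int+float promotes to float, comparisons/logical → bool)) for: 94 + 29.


Operand types: int + int
Rule: mixed int/float promotes to float; int/int stays int
Result type: int


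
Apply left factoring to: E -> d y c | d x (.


Common prefix: 'd'
Factored: E -> d E', E' -> y c | x (


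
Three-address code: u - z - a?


Break into single-operator statements:
t1 = u - z
t2 = t1 - a


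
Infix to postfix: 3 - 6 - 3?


Left to right (same or higher precedence on left)
Postfix: 3 6 - 3 -


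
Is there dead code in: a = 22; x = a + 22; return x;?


a is read by x's definition; x is returned
No dead code


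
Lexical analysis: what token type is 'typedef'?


Pattern: reserved word
Type: KEYWORD


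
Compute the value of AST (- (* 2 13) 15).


Evaluate inner: (* 2 13) = 26
Evaluate root: (- 26 15) = 11
Result: 11


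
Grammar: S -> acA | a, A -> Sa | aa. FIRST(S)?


Per alternative of S: FIRST(acA) = {a}; FIRST(a) = {a}
FIRST(S) = {a}


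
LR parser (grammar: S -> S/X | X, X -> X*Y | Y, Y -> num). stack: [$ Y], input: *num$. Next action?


'Y' (not preceded by X*) is the handle for X -> Y
Action: reduce (X -> Y)


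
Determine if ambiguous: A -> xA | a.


right-linear, alternatives start with distinct terminals 'x' vs 'a': unique leftmost derivation
Unambiguous


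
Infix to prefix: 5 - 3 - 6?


left-to-right (same/higher precedence on left): tree is (- (- 5 3) 6)
Prefix: - - 5 3 6
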